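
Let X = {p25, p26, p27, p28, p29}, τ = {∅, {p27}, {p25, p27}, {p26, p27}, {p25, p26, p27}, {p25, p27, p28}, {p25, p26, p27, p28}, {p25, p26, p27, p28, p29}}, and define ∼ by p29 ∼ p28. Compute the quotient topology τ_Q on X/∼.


X/∼ = {[p25], [p26], [p27], [p28=p29]}; |τ_Q| = 6.

Equivalence classes: [p25], [p26], [p27], [p28=p29].
Quotient map π: X → X/∼ sends p25 ↦ [p25], p26 ↦ [p26], p27 ↦ [p27], p28 ↦ [p28=p29], p29 ↦ [p28=p29].
For each subset V ⊆ X/∼, compute π^{-1}(V) ⊆ X and check whether π^{-1}(V) ∈ τ. V is open in τ_Q iff π^{-1}(V) ∈ τ.
  V = {}: π^{-1}(V) = ∅ ∈ τ ✓.
  V = {[p25]}: π^{-1}(V) = {p25} ∉ τ ✗.
  V = {[p26]}: π^{-1}(V) = {p26} ∉ τ ✗.
  V = {[p25], [p26]}: π^{-1}(V) = {p25, p26} ∉ τ ✗.
  V = {[p27]}: π^{-1}(V) = {p27} ∈ τ ✓.
  V = {[p25], [p27]}: π^{-1}(V) = {p25, p27} ∈ τ ✓.
  V = {[p26], [p27]}: π^{-1}(V) = {p26, p27} ∈ τ ✓.
  V = {[p25], [p26], [p27]}: π^{-1}(V) = {p25, p26, p27} ∈ τ ✓.
  V = {[p28=p29]}: π^{-1}(V) = {p28, p29} ∉ τ ✗.
  V = {[p25], [p28=p29]}: π^{-1}(V) = {p25, p28, p29} ∉ τ ✗.
  V = {[p26], [p28=p29]}: π^{-1}(V) = {p26, p28, p29} ∉ τ ✗.
  V = {[p25], [p26], [p28=p29]}: π^{-1}(V) = {p25, p26, p28, p29} ∉ τ ✗.
  V = {[p27], [p28=p29]}: π^{-1}(V) = {p27, p28, p29} ∉ τ ✗.
  V = {[p25], [p27], [p28=p29]}: π^{-1}(V) = {p25, p27, p28, p29} ∉ τ ✗.
  V = {[p26], [p27], [p28=p29]}: π^{-1}(V) = {p26, p27, p28, p29} ∉ τ ✗.
  V = {[p25], [p26], [p27], [p28=p29]}: π^{-1}(V) = {p25, p26, p27, p28, p29} ∈ τ ✓.
Open sets in the quotient: τ_Q = {{}, {[p27]}, {[p25], [p27]}, {[p26], [p27]}, {[p25], [p26], [p27]}, {[p25], [p26], [p27], [p28=p29]}} (6 elements).


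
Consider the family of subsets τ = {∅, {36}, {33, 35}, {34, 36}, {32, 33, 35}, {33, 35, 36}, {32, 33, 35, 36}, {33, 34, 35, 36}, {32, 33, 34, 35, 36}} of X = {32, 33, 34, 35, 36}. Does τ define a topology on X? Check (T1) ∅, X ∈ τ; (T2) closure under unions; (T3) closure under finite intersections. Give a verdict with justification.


τ IS a topology on X.

Axiom (T1): ∅ ∈ τ? Yes; X ∈ τ? Yes.
Axiom (T2/T3): check pairwise unions and intersections of members of τ.
All pairwise intersections and unions checked — each lies in τ. Therefore τ satisfies (T1), (T2), (T3): it IS a topology on X.


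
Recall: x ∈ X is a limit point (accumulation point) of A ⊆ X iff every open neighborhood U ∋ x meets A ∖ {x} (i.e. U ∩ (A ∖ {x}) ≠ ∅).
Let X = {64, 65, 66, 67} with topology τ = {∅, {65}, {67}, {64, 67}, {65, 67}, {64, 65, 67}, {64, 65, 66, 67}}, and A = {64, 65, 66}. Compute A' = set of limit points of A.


A' = {66}

For each x ∈ X, list the open sets U ∈ τ with x ∈ U, then check whether U ∩ (A ∖ {x}) ≠ ∅ for every such U.
  x = 64: open {64, 67} ∋ x has {64, 67} ∩ (A ∖ {64}) = ∅, so x is NOT a limit point.
  x = 65: open {65} ∋ x has {65} ∩ (A ∖ {65}) = ∅, so x is NOT a limit point.
  x = 66: opens ∋ x are {64, 65, 66, 67}; each meets A ∖ {66}, so x IS a limit point.
  x = 67: open {67} ∋ x has {67} ∩ (A ∖ {67}) = ∅, so x is NOT a limit point.
Collecting: A' = {66}.


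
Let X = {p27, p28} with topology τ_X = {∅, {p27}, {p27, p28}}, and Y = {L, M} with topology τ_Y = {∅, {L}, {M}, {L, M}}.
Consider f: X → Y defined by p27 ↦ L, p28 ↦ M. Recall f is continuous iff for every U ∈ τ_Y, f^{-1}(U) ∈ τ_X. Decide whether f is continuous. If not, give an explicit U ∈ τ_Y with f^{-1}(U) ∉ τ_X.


f is NOT continuous.

Compute f^{-1}(U) for each U ∈ τ_Y:
  U = ∅: f^{-1}(U) = ∅ ∈ τ_X ✓.
  U = {L}: f^{-1}(U) = {p27} ∈ τ_X ✓.
  U = {M}: f^{-1}(U) = {p28} ∉ τ_X ✗.
  U = {L, M}: f^{-1}(U) = {p27, p28} ∈ τ_X ✓.
Found U = {M} with f^{-1}(U) = {p28} not in τ_X. Therefore f is NOT continuous.


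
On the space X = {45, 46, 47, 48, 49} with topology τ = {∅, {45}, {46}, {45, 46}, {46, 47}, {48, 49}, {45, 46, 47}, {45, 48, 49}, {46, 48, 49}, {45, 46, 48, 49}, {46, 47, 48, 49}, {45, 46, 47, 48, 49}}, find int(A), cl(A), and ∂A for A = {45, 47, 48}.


int(A) = {45}, cl(A) = {45, 47, 48, 49}, ∂A = {47, 48, 49}.

Closed sets in (X, τ) are complements of opens:
  closed(X, τ) = {∅, {45}, {47}, {45, 47}, {46, 47}, {48, 49}, {45, 46, 47}, {45, 48, 49}, {47, 48, 49}, {45, 47, 48, 49}, {46, 47, 48, 49}, {45, 46, 47, 48, 49}}.
int(A) = ⋃ {U ∈ τ : U ⊆ A}. Opens contained in A: ∅, {45}.
Taking the union of these: int(A) = {45}.
cl(A) = ⋂ {C closed : A ⊆ C}. Closed sets containing A: {45, 47, 48, 49}, {45, 46, 47, 48, 49}.
Intersecting these: cl(A) = {45, 47, 48, 49}.
∂A = cl(A) ∖ int(A) = {45, 47, 48, 49} ∖ {45} = {47, 48, 49}.


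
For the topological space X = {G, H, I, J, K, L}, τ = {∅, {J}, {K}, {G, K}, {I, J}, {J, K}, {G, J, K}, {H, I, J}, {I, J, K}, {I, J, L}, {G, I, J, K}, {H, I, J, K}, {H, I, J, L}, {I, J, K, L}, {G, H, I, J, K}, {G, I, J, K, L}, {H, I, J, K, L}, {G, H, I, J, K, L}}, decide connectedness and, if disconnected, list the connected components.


(X, τ) is disconnected; components = [{G, K}, {H, I, J, L}].

Find clopen sets (U ∈ τ with X ∖ U ∈ τ):
  U = ∅, X ∖ U = {G, H, I, J, K, L} — both open, so U is clopen.
  U = {G, K}, X ∖ U = {H, I, J, L} — both open, so U is clopen.
  U = {H, I, J, L}, X ∖ U = {G, K} — both open, so U is clopen.
  U = {G, H, I, J, K, L}, X ∖ U = ∅ — both open, so U is clopen.
Nontrivial clopen(s) exist: e.g. {G, K}. So (X, τ) is disconnected.
Compute connected components by grouping points that agree on all clopens:
  component: {G, K}
  component: {H, I, J, L}


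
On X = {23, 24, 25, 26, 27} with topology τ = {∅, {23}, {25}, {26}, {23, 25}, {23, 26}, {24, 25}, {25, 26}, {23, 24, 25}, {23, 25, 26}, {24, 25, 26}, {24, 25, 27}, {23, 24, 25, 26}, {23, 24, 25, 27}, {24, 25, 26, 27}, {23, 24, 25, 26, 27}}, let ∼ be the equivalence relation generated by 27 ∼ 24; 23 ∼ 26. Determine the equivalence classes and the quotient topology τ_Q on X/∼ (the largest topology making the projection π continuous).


X/∼ = {[23=26], [24=27], [25]}; |τ_Q| = 6.

Equivalence classes: [23=26], [24=27], [25].
Quotient map π: X → X/∼ sends 23 ↦ [23=26], 24 ↦ [24=27], 25 ↦ [25], 26 ↦ [23=26], 27 ↦ [24=27].
For each subset V ⊆ X/∼, compute π^{-1}(V) ⊆ X and check whether π^{-1}(V) ∈ τ. V is open in τ_Q iff π^{-1}(V) ∈ τ.
  V = {}: π^{-1}(V) = ∅ ∈ τ ✓.
  V = {[23=26]}: π^{-1}(V) = {23, 26} ∈ τ ✓.
  V = {[24=27]}: π^{-1}(V) = {24, 27} ∉ τ ✗.
  V = {[23=26], [24=27]}: π^{-1}(V) = {23, 24, 26, 27} ∉ τ ✗.
  V = {[25]}: π^{-1}(V) = {25} ∈ τ ✓.
  V = {[23=26], [25]}: π^{-1}(V) = {23, 25, 26} ∈ τ ✓.
  V = {[24=27], [25]}: π^{-1}(V) = {24, 25, 27} ∈ τ ✓.
  V = {[23=26], [24=27], [25]}: π^{-1}(V) = {23, 24, 25, 26, 27} ∈ τ ✓.
Open sets in the quotient: τ_Q = {{}, {[23=26]}, {[25]}, {[23=26], [25]}, {[24=27], [25]}, {[23=26], [24=27], [25]}} (6 elements).


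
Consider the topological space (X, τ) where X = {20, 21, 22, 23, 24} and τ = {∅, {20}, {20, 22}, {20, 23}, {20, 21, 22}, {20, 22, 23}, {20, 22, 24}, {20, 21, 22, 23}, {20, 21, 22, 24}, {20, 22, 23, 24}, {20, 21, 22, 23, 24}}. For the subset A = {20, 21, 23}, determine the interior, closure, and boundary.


int(A) = {20, 23}, cl(A) = {20, 21, 22, 23, 24}, ∂A = {21, 22, 24}.

Closed sets in (X, τ) are complements of opens:
  closed(X, τ) = {∅, {21}, {23}, {24}, {21, 23}, {21, 24}, {23, 24}, {21, 22, 24}, {21, 23, 24}, {21, 22, 23, 24}, {20, 21, 22, 23, 24}}.
int(A) = ⋃ {U ∈ τ : U ⊆ A}. Opens contained in A: ∅, {20}, {20, 23}.
Taking the union of these: int(A) = {20, 23}.
cl(A) = ⋂ {C closed : A ⊆ C}. Closed sets containing A: {20, 21, 22, 23, 24}.
Intersecting these: cl(A) = {20, 21, 22, 23, 24}.
∂A = cl(A) ∖ int(A) = {20, 21, 22, 23, 24} ∖ {20, 23} = {21, 22, 24}.


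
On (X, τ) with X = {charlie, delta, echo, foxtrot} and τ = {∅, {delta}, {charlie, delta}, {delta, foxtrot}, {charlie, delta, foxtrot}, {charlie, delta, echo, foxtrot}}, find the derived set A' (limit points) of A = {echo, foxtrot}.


A' = {echo}

For each x ∈ X, list the open sets U ∈ τ with x ∈ U, then check whether U ∩ (A ∖ {x}) ≠ ∅ for every such U.
  x = charlie: open {charlie, delta} ∋ x has {charlie, delta} ∩ (A ∖ {charlie}) = ∅, so x is NOT a limit point.
  x = delta: open {delta} ∋ x has {delta} ∩ (A ∖ {delta}) = ∅, so x is NOT a limit point.
  x = echo: opens ∋ x are {charlie, delta, echo, foxtrot}; each meets A ∖ {echo}, so x IS a limit point.
  x = foxtrot: open {delta, foxtrot} ∋ x has {delta, foxtrot} ∩ (A ∖ {foxtrot}) = ∅, so x is NOT a limit point.
Collecting: A' = {echo}.


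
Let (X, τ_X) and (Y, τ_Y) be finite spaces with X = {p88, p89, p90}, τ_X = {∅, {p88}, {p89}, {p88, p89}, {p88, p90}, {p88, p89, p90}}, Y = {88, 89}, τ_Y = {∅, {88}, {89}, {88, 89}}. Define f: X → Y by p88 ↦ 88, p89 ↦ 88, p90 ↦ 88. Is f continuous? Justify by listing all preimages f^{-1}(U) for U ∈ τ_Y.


f IS continuous.

Compute f^{-1}(U) for each U ∈ τ_Y:
  U = ∅: f^{-1}(U) = ∅ ∈ τ_X ✓.
  U = {88}: f^{-1}(U) = {p88, p89, p90} ∈ τ_X ✓.
  U = {89}: f^{-1}(U) = ∅ ∈ τ_X ✓.
  U = {88, 89}: f^{-1}(U) = {p88, p89, p90} ∈ τ_X ✓.
Every preimage lies in τ_X, so f IS continuous.


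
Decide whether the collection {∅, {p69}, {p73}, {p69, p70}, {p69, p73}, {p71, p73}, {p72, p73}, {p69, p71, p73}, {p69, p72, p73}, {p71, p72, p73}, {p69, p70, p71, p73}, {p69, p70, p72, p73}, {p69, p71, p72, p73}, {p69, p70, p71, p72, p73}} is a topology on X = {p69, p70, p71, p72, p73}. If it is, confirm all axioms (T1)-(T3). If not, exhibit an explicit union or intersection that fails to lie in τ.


τ is NOT a topology on X.

Axiom (T1): ∅ ∈ τ? Yes; X ∈ τ? Yes.
Axiom (T2/T3): check pairwise unions and intersections of members of τ.
Counterexample for (T2): {p73} ∪ {p69, p70} = {p69, p70, p73} ∉ τ. Therefore τ is NOT a topology.


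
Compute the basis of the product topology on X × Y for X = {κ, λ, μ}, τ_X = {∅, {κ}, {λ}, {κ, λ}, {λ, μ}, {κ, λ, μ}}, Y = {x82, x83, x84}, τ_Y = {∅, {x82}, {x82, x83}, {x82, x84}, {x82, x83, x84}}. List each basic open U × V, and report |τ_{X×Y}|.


Basis B = {∅ × ∅, {κ} × {x82}, {λ} × {x82}, {κ} × {x82, x83}, {κ} × {x82, x84}, {κ, λ} × {x82}, {λ} × {x82, x83}, {λ} × {x82, x84}, {λ, μ} × {x82}, {κ} × {x82, x83, x84}, {κ, λ, μ} × {x82}, {λ} × {x82, x83, x84}, {κ, λ} × {x82, x83}, {κ, λ} × {x82, x84}, {λ, μ} × {x82, x83}, {λ, μ} × {x82, x84}, {κ, λ} × {x82, x83, x84}, {κ, λ, μ} × {x82, x83}, {κ, λ, μ} × {x82, x84}, {λ, μ} × {x82, x83, x84}, {κ, λ, μ} × {x82, x83, x84}}; |τ_{X×Y}| = 70.

Enumerate products U × V with U ∈ τ_X, V ∈ τ_Y (deduplicated):
  ∅ × ∅ = {} (∅)
  {κ} × {x82} = {(κ,x82)}
  {λ} × {x82} = {(λ,x82)}
  {κ} × {x82, x83} = {(κ,x82), (κ,x83)}
  {κ} × {x82, x84} = {(κ,x82), (κ,x84)}
  {κ, λ} × {x82} = {(κ,x82), (λ,x82)}
  {λ} × {x82, x83} = {(λ,x82), (λ,x83)}
  {λ} × {x82, x84} = {(λ,x82), (λ,x84)}
  {λ, μ} × {x82} = {(λ,x82), (μ,x82)}
  {κ} × {x82, x83, x84} = {(κ,x82), (κ,x83), (κ,x84)}
  {κ, λ, μ} × {x82} = {(κ,x82), (λ,x82), (μ,x82)}
  {λ} × {x82, x83, x84} = {(λ,x82), (λ,x83), (λ,x84)}
  {κ, λ} × {x82, x83} = {(κ,x82), (κ,x83), (λ,x82), (λ,x83)}
  {κ, λ} × {x82, x84} = {(κ,x82), (κ,x84), (λ,x82), (λ,x84)}
  {λ, μ} × {x82, x83} = {(λ,x82), (λ,x83), (μ,x82), (μ,x83)}
  {λ, μ} × {x82, x84} = {(λ,x82), (λ,x84), (μ,x82), (μ,x84)}
  {κ, λ} × {x82, x83, x84} = {(κ,x82), (κ,x83), (κ,x84), (λ,x82), (λ,x83), (λ,x84)}
  {κ, λ, μ} × {x82, x83} = {(κ,x82), (κ,x83), (λ,x82), (λ,x83), (μ,x82), (μ,x83)}
  {κ, λ, μ} × {x82, x84} = {(κ,x82), (κ,x84), (λ,x82), (λ,x84), (μ,x82), (μ,x84)}
  {λ, μ} × {x82, x83, x84} = {(λ,x82), (λ,x83), (λ,x84), (μ,x82), (μ,x83), (μ,x84)}
  {κ, λ, μ} × {x82, x83, x84} = {(κ,x82), (κ,x83), (κ,x84), (λ,x82), (λ,x83), (λ,x84), (μ,x82), (μ,x83), (μ,x84)}
These 21 distinct sets form the basis B.
Close under arbitrary unions to get τ_{X×Y}; counting gives |τ_{X×Y}| = 70.


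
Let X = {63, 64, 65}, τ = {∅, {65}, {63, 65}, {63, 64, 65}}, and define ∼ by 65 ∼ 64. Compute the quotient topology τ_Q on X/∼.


X/∼ = {[63], [64=65]}; |τ_Q| = 2.

Equivalence classes: [63], [64=65].
Quotient map π: X → X/∼ sends 63 ↦ [63], 64 ↦ [64=65], 65 ↦ [64=65].
For each subset V ⊆ X/∼, compute π^{-1}(V) ⊆ X and check whether π^{-1}(V) ∈ τ. V is open in τ_Q iff π^{-1}(V) ∈ τ.
  V = {}: π^{-1}(V) = ∅ ∈ τ ✓.
  V = {[63]}: π^{-1}(V) = {63} ∉ τ ✗.
  V = {[64=65]}: π^{-1}(V) = {64, 65} ∉ τ ✗.
  V = {[63], [64=65]}: π^{-1}(V) = {63, 64, 65} ∈ τ ✓.
Open sets in the quotient: τ_Q = {{}, {[63], [64=65]}} (2 elements).


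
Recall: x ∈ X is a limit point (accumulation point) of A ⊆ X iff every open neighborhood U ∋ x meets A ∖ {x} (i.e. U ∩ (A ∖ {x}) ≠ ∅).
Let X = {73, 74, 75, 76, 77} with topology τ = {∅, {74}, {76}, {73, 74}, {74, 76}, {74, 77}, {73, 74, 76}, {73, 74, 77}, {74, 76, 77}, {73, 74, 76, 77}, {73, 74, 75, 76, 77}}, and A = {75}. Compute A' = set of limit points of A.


A' = ∅

For each x ∈ X, list the open sets U ∈ τ with x ∈ U, then check whether U ∩ (A ∖ {x}) ≠ ∅ for every such U.
  x = 73: open {73, 74} ∋ x has {73, 74} ∩ (A ∖ {73}) = ∅, so x is NOT a limit point.
  x = 74: open {74} ∋ x has {74} ∩ (A ∖ {74}) = ∅, so x is NOT a limit point.
  x = 75: open {73, 74, 75, 76, 77} ∋ x has {73, 74, 75, 76, 77} ∩ (A ∖ {75}) = ∅, so x is NOT a limit point.
  x = 76: open {76} ∋ x has {76} ∩ (A ∖ {76}) = ∅, so x is NOT a limit point.
  x = 77: open {74, 77} ∋ x has {74, 77} ∩ (A ∖ {77}) = ∅, so x is NOT a limit point.
Collecting: A' = ∅.


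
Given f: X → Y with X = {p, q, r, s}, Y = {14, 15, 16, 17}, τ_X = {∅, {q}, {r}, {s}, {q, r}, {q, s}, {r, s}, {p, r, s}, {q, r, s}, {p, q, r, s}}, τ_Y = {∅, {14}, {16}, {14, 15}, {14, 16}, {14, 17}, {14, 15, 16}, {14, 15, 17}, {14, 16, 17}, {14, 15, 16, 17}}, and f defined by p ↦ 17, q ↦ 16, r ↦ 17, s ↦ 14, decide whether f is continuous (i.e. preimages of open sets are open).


f IS continuous.

Compute f^{-1}(U) for each U ∈ τ_Y:
  U = ∅: f^{-1}(U) = ∅ ∈ τ_X ✓.
  U = {14}: f^{-1}(U) = {s} ∈ τ_X ✓.
  U = {16}: f^{-1}(U) = {q} ∈ τ_X ✓.
  U = {14, 15}: f^{-1}(U) = {s} ∈ τ_X ✓.
  U = {14, 16}: f^{-1}(U) = {q, s} ∈ τ_X ✓.
  U = {14, 17}: f^{-1}(U) = {p, r, s} ∈ τ_X ✓.
  U = {14, 15, 16}: f^{-1}(U) = {q, s} ∈ τ_X ✓.
  U = {14, 15, 17}: f^{-1}(U) = {p, r, s} ∈ τ_X ✓.
  U = {14, 16, 17}: f^{-1}(U) = {p, q, r, s} ∈ τ_X ✓.
  U = {14, 15, 16, 17}: f^{-1}(U) = {p, q, r, s} ∈ τ_X ✓.
Every preimage lies in τ_X, so f IS continuous.


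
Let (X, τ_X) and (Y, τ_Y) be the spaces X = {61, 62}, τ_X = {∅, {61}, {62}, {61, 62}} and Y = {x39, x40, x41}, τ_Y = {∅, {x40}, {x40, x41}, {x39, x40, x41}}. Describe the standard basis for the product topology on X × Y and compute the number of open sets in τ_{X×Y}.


Basis B = {∅ × ∅, {61} × {x40}, {62} × {x40}, {61} × {x40, x41}, {61, 62} × {x40}, {62} × {x40, x41}, {61} × {x39, x40, x41}, {62} × {x39, x40, x41}, {61, 62} × {x40, x41}, {61, 62} × {x39, x40, x41}}; |τ_{X×Y}| = 16.

Enumerate products U × V with U ∈ τ_X, V ∈ τ_Y (deduplicated):
  ∅ × ∅ = {} (∅)
  {61} × {x40} = {(61,x40)}
  {62} × {x40} = {(62,x40)}
  {61} × {x40, x41} = {(61,x40), (61,x41)}
  {61, 62} × {x40} = {(61,x40), (62,x40)}
  {62} × {x40, x41} = {(62,x40), (62,x41)}
  {61} × {x39, x40, x41} = {(61,x39), (61,x40), (61,x41)}
  {62} × {x39, x40, x41} = {(62,x39), (62,x40), (62,x41)}
  {61, 62} × {x40, x41} = {(61,x40), (61,x41), (62,x40), (62,x41)}
  {61, 62} × {x39, x40, x41} = {(61,x39), (61,x40), (61,x41), (62,x39), (62,x40), (62,x41)}
These 10 distinct sets form the basis B.
Close under arbitrary unions to get τ_{X×Y}; counting gives |τ_{X×Y}| = 16.


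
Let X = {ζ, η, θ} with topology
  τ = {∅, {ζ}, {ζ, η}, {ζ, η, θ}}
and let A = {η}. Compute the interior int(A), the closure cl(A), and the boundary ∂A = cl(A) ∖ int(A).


int(A) = ∅, cl(A) = {η, θ}, ∂A = {η, θ}.

Closed sets in (X, τ) are complements of opens:
  closed(X, τ) = {∅, {θ}, {η, θ}, {ζ, η, θ}}.
int(A) = ⋃ {U ∈ τ : U ⊆ A}. Opens contained in A: ∅.
Taking the union of these: int(A) = ∅.
cl(A) = ⋂ {C closed : A ⊆ C}. Closed sets containing A: {η, θ}, {ζ, η, θ}.
Intersecting these: cl(A) = {η, θ}.
∂A = cl(A) ∖ int(A) = {η, θ} ∖ ∅ = {η, θ}.


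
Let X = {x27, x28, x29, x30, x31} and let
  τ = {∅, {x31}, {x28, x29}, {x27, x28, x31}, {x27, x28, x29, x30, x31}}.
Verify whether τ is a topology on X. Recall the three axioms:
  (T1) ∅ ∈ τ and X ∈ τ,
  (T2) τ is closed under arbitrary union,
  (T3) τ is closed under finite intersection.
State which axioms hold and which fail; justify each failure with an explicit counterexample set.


τ is NOT a topology on X.

Axiom (T1): ∅ ∈ τ? Yes; X ∈ τ? Yes.
Axiom (T2/T3): check pairwise unions and intersections of members of τ.
Counterexample for (T2): {x31} ∪ {x28, x29} = {x28, x29, x31} ∉ τ. Therefore τ is NOT a topology.


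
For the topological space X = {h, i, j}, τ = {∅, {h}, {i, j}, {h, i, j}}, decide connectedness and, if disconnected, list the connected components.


(X, τ) is disconnected; components = [{h}, {i, j}].

Find clopen sets (U ∈ τ with X ∖ U ∈ τ):
  U = ∅, X ∖ U = {h, i, j} — both open, so U is clopen.
  U = {h}, X ∖ U = {i, j} — both open, so U is clopen.
  U = {i, j}, X ∖ U = {h} — both open, so U is clopen.
  U = {h, i, j}, X ∖ U = ∅ — both open, so U is clopen.
Nontrivial clopen(s) exist: e.g. {h}. So (X, τ) is disconnected.
Compute connected components by grouping points that agree on all clopens:
  component: {h}
  component: {i, j}


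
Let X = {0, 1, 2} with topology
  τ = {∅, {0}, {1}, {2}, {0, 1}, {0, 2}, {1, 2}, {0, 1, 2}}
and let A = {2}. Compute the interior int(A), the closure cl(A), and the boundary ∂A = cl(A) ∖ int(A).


int(A) = {2}, cl(A) = {2}, ∂A = ∅.

Closed sets in (X, τ) are complements of opens:
  closed(X, τ) = {∅, {0}, {1}, {2}, {0, 1}, {0, 2}, {1, 2}, {0, 1, 2}}.
int(A) = ⋃ {U ∈ τ : U ⊆ A}. Opens contained in A: ∅, {2}.
Taking the union of these: int(A) = {2}.
cl(A) = ⋂ {C closed : A ⊆ C}. Closed sets containing A: {2}, {0, 2}, {1, 2}, {0, 1, 2}.
Intersecting these: cl(A) = {2}.
∂A = cl(A) ∖ int(A) = {2} ∖ {2} = ∅.


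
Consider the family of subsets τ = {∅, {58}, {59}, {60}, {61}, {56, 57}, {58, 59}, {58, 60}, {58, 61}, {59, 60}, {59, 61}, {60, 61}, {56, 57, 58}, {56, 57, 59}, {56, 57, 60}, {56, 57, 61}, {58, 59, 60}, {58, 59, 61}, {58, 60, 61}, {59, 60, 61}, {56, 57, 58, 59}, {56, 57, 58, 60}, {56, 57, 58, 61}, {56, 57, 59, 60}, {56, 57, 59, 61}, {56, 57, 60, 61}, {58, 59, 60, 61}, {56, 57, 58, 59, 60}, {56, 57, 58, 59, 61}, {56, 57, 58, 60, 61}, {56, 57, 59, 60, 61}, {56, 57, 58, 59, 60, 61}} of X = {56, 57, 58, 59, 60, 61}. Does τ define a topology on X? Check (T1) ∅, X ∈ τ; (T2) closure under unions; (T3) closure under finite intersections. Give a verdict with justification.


τ IS a topology on X.

Axiom (T1): ∅ ∈ τ? Yes; X ∈ τ? Yes.
Axiom (T2/T3): check pairwise unions and intersections of members of τ.
All pairwise intersections and unions checked — each lies in τ. Therefore τ satisfies (T1), (T2), (T3): it IS a topology on X.


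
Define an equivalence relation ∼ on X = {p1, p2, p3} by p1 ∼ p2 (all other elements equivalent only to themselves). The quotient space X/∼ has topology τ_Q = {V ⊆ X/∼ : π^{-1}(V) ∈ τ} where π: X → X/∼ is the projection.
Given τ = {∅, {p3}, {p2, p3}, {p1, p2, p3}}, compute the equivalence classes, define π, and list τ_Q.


X/∼ = {[p1=p2], [p3]}; |τ_Q| = 3.

Equivalence classes: [p1=p2], [p3].
Quotient map π: X → X/∼ sends p1 ↦ [p1=p2], p2 ↦ [p1=p2], p3 ↦ [p3].
For each subset V ⊆ X/∼, compute π^{-1}(V) ⊆ X and check whether π^{-1}(V) ∈ τ. V is open in τ_Q iff π^{-1}(V) ∈ τ.
  V = {}: π^{-1}(V) = ∅ ∈ τ ✓.
  V = {[p1=p2]}: π^{-1}(V) = {p1, p2} ∉ τ ✗.
  V = {[p3]}: π^{-1}(V) = {p3} ∈ τ ✓.
  V = {[p1=p2], [p3]}: π^{-1}(V) = {p1, p2, p3} ∈ τ ✓.
Open sets in the quotient: τ_Q = {{}, {[p3]}, {[p1=p2], [p3]}} (3 elements).


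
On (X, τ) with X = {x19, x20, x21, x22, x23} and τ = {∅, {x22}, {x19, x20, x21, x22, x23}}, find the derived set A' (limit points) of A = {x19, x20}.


A' = {x19, x20, x21, x23}

For each x ∈ X, list the open sets U ∈ τ with x ∈ U, then check whether U ∩ (A ∖ {x}) ≠ ∅ for every such U.
  x = x19: opens ∋ x are {x19, x20, x21, x22, x23}; each meets A ∖ {x19}, so x IS a limit point.
  x = x20: opens ∋ x are {x19, x20, x21, x22, x23}; each meets A ∖ {x20}, so x IS a limit point.
  x = x21: opens ∋ x are {x19, x20, x21, x22, x23}; each meets A ∖ {x21}, so x IS a limit point.
  x = x22: open {x22} ∋ x has {x22} ∩ (A ∖ {x22}) = ∅, so x is NOT a limit point.
  x = x23: opens ∋ x are {x19, x20, x21, x22, x23}; each meets A ∖ {x23}, so x IS a limit point.
Collecting: A' = {x19, x20, x21, x23}.


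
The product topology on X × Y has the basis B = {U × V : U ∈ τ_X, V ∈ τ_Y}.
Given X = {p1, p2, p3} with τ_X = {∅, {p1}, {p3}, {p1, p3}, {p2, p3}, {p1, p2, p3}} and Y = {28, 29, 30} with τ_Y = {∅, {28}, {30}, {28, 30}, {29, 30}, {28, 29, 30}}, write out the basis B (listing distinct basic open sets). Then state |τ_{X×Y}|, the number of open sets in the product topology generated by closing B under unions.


Basis B = {∅ × ∅, {p1} × {28}, {p1} × {30}, {p3} × {28}, {p3} × {30}, {p1} × {28, 30}, {p1, p3} × {28}, {p1} × {29, 30}, {p1, p3} × {30}, {p2, p3} × {28}, {p2, p3} × {30}, {p3} × {28, 30}, {p3} × {29, 30}, {p1} × {28, 29, 30}, {p1, p2, p3} × {28}, {p1, p2, p3} × {30}, {p3} × {28, 29, 30}, {p1, p3} × {28, 30}, {p1, p3} × {29, 30}, {p2, p3} × {28, 30}, {p2, p3} × {29, 30}, {p1, p3} × {28, 29, 30}, {p1, p2, p3} × {28, 30}, {p1, p2, p3} × {29, 30}, {p2, p3} × {28, 29, 30}, {p1, p2, p3} × {28, 29, 30}}; |τ_{X×Y}| = 108.

Enumerate products U × V with U ∈ τ_X, V ∈ τ_Y (deduplicated):
  ∅ × ∅ = {} (∅)
  {p1} × {28} = {(p1,28)}
  {p1} × {30} = {(p1,30)}
  {p3} × {28} = {(p3,28)}
  {p3} × {30} = {(p3,30)}
  {p1} × {28, 30} = {(p1,28), (p1,30)}
  {p1, p3} × {28} = {(p1,28), (p3,28)}
  {p1} × {29, 30} = {(p1,29), (p1,30)}
  {p1, p3} × {30} = {(p1,30), (p3,30)}
  {p2, p3} × {28} = {(p2,28), (p3,28)}
  {p2, p3} × {30} = {(p2,30), (p3,30)}
  {p3} × {28, 30} = {(p3,28), (p3,30)}
  {p3} × {29, 30} = {(p3,29), (p3,30)}
  {p1} × {28, 29, 30} = {(p1,28), (p1,29), (p1,30)}
  {p1, p2, p3} × {28} = {(p1,28), (p2,28), (p3,28)}
  {p1, p2, p3} × {30} = {(p1,30), (p2,30), (p3,30)}
  {p3} × {28, 29, 30} = {(p3,28), (p3,29), (p3,30)}
  {p1, p3} × {28, 30} = {(p1,28), (p1,30), (p3,28), (p3,30)}
  {p1, p3} × {29, 30} = {(p1,29), (p1,30), (p3,29), (p3,30)}
  {p2, p3} × {28, 30} = {(p2,28), (p2,30), (p3,28), (p3,30)}
  {p2, p3} × {29, 30} = {(p2,29), (p2,30), (p3,29), (p3,30)}
  {p1, p3} × {28, 29, 30} = {(p1,28), (p1,29), (p1,30), (p3,28), (p3,29), (p3,30)}
  {p1, p2, p3} × {28, 30} = {(p1,28), (p1,30), (p2,28), (p2,30), (p3,28), (p3,30)}
  {p1, p2, p3} × {29, 30} = {(p1,29), (p1,30), (p2,29), (p2,30), (p3,29), (p3,30)}
  {p2, p3} × {28, 29, 30} = {(p2,28), (p2,29), (p2,30), (p3,28), (p3,29), (p3,30)}
  {p1, p2, p3} × {28, 29, 30} = {(p1,28), (p1,29), (p1,30), (p2,28), (p2,29), (p2,30), (p3,28), (p3,29), (p3,30)}
These 26 distinct sets form the basis B.
Close under arbitrary unions to get τ_{X×Y}; counting gives |τ_{X×Y}| = 108.


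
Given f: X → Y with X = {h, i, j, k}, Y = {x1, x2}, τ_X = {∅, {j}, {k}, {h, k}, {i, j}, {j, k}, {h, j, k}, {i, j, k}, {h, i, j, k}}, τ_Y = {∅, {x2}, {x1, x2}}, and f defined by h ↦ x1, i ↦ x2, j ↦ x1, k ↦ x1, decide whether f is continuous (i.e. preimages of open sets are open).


f is NOT continuous.

Compute f^{-1}(U) for each U ∈ τ_Y:
  U = ∅: f^{-1}(U) = ∅ ∈ τ_X ✓.
  U = {x2}: f^{-1}(U) = {i} ∉ τ_X ✗.
  U = {x1, x2}: f^{-1}(U) = {h, i, j, k} ∈ τ_X ✓.
Found U = {x2} with f^{-1}(U) = {i} not in τ_X. Therefore f is NOT continuous.


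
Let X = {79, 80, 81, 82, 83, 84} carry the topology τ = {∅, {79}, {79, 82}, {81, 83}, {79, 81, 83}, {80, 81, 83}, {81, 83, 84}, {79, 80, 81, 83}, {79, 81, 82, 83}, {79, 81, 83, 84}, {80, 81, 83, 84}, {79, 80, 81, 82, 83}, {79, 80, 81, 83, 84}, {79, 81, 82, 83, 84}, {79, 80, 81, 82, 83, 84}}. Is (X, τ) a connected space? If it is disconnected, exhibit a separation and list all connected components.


(X, τ) is disconnected; components = [{79, 82}, {80, 81, 83, 84}].

Find clopen sets (U ∈ τ with X ∖ U ∈ τ):
  U = ∅, X ∖ U = {79, 80, 81, 82, 83, 84} — both open, so U is clopen.
  U = {79, 82}, X ∖ U = {80, 81, 83, 84} — both open, so U is clopen.
  U = {80, 81, 83, 84}, X ∖ U = {79, 82} — both open, so U is clopen.
  U = {79, 80, 81, 82, 83, 84}, X ∖ U = ∅ — both open, so U is clopen.
Nontrivial clopen(s) exist: e.g. {80, 81, 83, 84}. So (X, τ) is disconnected.
Compute connected components by grouping points that agree on all clopens:
  component: {79, 82}
  component: {80, 81, 83, 84}


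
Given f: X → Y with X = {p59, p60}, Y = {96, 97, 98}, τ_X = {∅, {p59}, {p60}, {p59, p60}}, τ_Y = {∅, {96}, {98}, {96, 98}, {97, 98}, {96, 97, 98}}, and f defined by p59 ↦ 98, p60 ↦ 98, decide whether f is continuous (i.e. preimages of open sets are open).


f IS continuous.

Compute f^{-1}(U) for each U ∈ τ_Y:
  U = ∅: f^{-1}(U) = ∅ ∈ τ_X ✓.
  U = {96}: f^{-1}(U) = ∅ ∈ τ_X ✓.
  U = {98}: f^{-1}(U) = {p59, p60} ∈ τ_X ✓.
  U = {96, 98}: f^{-1}(U) = {p59, p60} ∈ τ_X ✓.
  U = {97, 98}: f^{-1}(U) = {p59, p60} ∈ τ_X ✓.
  U = {96, 97, 98}: f^{-1}(U) = {p59, p60} ∈ τ_X ✓.
Every preimage lies in τ_X, so f IS continuous.


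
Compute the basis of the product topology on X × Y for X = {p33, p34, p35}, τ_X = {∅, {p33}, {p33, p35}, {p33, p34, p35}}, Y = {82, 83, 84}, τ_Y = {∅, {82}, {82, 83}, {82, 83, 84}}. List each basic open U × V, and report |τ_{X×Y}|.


Basis B = {∅ × ∅, {p33} × {82}, {p33} × {82, 83}, {p33, p35} × {82}, {p33} × {82, 83, 84}, {p33, p34, p35} × {82}, {p33, p35} × {82, 83}, {p33, p35} × {82, 83, 84}, {p33, p34, p35} × {82, 83}, {p33, p34, p35} × {82, 83, 84}}; |τ_{X×Y}| = 20.

Enumerate products U × V with U ∈ τ_X, V ∈ τ_Y (deduplicated):
  ∅ × ∅ = {} (∅)
  {p33} × {82} = {(p33,82)}
  {p33} × {82, 83} = {(p33,82), (p33,83)}
  {p33, p35} × {82} = {(p33,82), (p35,82)}
  {p33} × {82, 83, 84} = {(p33,82), (p33,83), (p33,84)}
  {p33, p34, p35} × {82} = {(p33,82), (p34,82), (p35,82)}
  {p33, p35} × {82, 83} = {(p33,82), (p33,83), (p35,82), (p35,83)}
  {p33, p35} × {82, 83, 84} = {(p33,82), (p33,83), (p33,84), (p35,82), (p35,83), (p35,84)}
  {p33, p34, p35} × {82, 83} = {(p33,82), (p33,83), (p34,82), (p34,83), (p35,82), (p35,83)}
  {p33, p34, p35} × {82, 83, 84} = {(p33,82), (p33,83), (p33,84), (p34,82), (p34,83), (p34,84), (p35,82), (p35,83), (p35,84)}
These 10 distinct sets form the basis B.
Close under arbitrary unions to get τ_{X×Y}; counting gives |τ_{X×Y}| = 20.


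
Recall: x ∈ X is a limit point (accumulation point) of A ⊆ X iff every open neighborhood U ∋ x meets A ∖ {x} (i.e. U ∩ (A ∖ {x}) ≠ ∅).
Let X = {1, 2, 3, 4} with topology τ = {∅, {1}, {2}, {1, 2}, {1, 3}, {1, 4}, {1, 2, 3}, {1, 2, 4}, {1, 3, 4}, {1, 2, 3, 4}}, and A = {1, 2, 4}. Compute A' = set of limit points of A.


A' = {3, 4}

For each x ∈ X, list the open sets U ∈ τ with x ∈ U, then check whether U ∩ (A ∖ {x}) ≠ ∅ for every such U.
  x = 1: open {1} ∋ x has {1} ∩ (A ∖ {1}) = ∅, so x is NOT a limit point.
  x = 2: open {2} ∋ x has {2} ∩ (A ∖ {2}) = ∅, so x is NOT a limit point.
  x = 3: opens ∋ x are {1, 3}, {1, 2, 3}, {1, 3, 4}, {1, 2, 3, 4}; each meets A ∖ {3}, so x IS a limit point.
  x = 4: opens ∋ x are {1, 4}, {1, 2, 4}, {1, 3, 4}, {1, 2, 3, 4}; each meets A ∖ {4}, so x IS a limit point.
Collecting: A' = {3, 4}.


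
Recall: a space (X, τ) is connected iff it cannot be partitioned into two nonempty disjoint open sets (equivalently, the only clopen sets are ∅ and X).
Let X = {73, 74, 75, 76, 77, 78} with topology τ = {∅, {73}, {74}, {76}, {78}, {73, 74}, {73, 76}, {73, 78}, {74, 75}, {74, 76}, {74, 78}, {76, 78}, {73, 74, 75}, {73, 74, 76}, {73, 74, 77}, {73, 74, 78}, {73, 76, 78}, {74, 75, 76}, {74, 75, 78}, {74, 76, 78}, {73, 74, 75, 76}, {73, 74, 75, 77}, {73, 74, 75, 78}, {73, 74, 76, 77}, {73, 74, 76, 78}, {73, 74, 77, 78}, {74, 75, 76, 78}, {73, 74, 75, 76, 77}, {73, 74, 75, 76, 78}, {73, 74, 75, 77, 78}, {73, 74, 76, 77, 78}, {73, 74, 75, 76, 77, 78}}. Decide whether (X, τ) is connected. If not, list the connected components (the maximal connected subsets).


(X, τ) is disconnected; components = [{76}, {78}, {73, 74, 75, 77}].

Find clopen sets (U ∈ τ with X ∖ U ∈ τ):
  U = ∅, X ∖ U = {73, 74, 75, 76, 77, 78} — both open, so U is clopen.
  U = {76}, X ∖ U = {73, 74, 75, 77, 78} — both open, so U is clopen.
  U = {78}, X ∖ U = {73, 74, 75, 76, 77} — both open, so U is clopen.
  U = {76, 78}, X ∖ U = {73, 74, 75, 77} — both open, so U is clopen.
  U = {73, 74, 75, 77}, X ∖ U = {76, 78} — both open, so U is clopen.
  U = {73, 74, 75, 76, 77}, X ∖ U = {78} — both open, so U is clopen.
  U = {73, 74, 75, 77, 78}, X ∖ U = {76} — both open, so U is clopen.
  U = {73, 74, 75, 76, 77, 78}, X ∖ U = ∅ — both open, so U is clopen.
Nontrivial clopen(s) exist: e.g. {73, 74, 75, 77, 78}. So (X, τ) is disconnected.
Compute connected components by grouping points that agree on all clopens:
  component: {76}
  component: {78}
  component: {73, 74, 75, 77}


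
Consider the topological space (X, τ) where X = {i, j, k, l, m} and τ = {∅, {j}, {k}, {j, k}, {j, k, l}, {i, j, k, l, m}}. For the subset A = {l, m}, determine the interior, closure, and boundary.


int(A) = ∅, cl(A) = {i, l, m}, ∂A = {i, l, m}.

Closed sets in (X, τ) are complements of opens:
  closed(X, τ) = {∅, {i, m}, {i, l, m}, {i, j, l, m}, {i, k, l, m}, {i, j, k, l, m}}.
int(A) = ⋃ {U ∈ τ : U ⊆ A}. Opens contained in A: ∅.
Taking the union of these: int(A) = ∅.
cl(A) = ⋂ {C closed : A ⊆ C}. Closed sets containing A: {i, l, m}, {i, j, l, m}, {i, k, l, m}, {i, j, k, l, m}.
Intersecting these: cl(A) = {i, l, m}.
∂A = cl(A) ∖ int(A) = {i, l, m} ∖ ∅ = {i, l, m}.


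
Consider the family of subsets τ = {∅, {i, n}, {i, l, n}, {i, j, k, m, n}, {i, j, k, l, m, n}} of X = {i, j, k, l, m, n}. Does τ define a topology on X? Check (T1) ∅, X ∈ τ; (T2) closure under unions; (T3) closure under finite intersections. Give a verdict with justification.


τ IS a topology on X.

Axiom (T1): ∅ ∈ τ? Yes; X ∈ τ? Yes.
Axiom (T2/T3): check pairwise unions and intersections of members of τ.
All pairwise intersections and unions checked — each lies in τ. Therefore τ satisfies (T1), (T2), (T3): it IS a topology on X.


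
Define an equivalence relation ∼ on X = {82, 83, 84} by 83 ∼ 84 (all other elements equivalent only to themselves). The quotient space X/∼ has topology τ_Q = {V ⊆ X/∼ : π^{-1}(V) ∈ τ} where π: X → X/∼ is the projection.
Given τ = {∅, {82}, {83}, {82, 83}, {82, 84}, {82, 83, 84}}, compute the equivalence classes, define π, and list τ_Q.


X/∼ = {[82], [83=84]}; |τ_Q| = 3.

Equivalence classes: [82], [83=84].
Quotient map π: X → X/∼ sends 82 ↦ [82], 83 ↦ [83=84], 84 ↦ [83=84].
For each subset V ⊆ X/∼, compute π^{-1}(V) ⊆ X and check whether π^{-1}(V) ∈ τ. V is open in τ_Q iff π^{-1}(V) ∈ τ.
  V = {}: π^{-1}(V) = ∅ ∈ τ ✓.
  V = {[82]}: π^{-1}(V) = {82} ∈ τ ✓.
  V = {[83=84]}: π^{-1}(V) = {83, 84} ∉ τ ✗.
  V = {[82], [83=84]}: π^{-1}(V) = {82, 83, 84} ∈ τ ✓.
Open sets in the quotient: τ_Q = {{}, {[82]}, {[82], [83=84]}} (3 elements).


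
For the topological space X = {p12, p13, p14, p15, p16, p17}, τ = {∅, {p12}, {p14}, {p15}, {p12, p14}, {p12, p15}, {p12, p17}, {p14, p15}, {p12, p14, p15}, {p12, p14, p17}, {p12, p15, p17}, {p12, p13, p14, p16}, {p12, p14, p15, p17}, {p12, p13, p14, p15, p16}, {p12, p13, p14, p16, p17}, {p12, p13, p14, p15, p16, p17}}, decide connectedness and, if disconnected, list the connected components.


(X, τ) is disconnected; components = [{p15}, {p12, p13, p14, p16, p17}].

Find clopen sets (U ∈ τ with X ∖ U ∈ τ):
  U = ∅, X ∖ U = {p12, p13, p14, p15, p16, p17} — both open, so U is clopen.
  U = {p15}, X ∖ U = {p12, p13, p14, p16, p17} — both open, so U is clopen.
  U = {p12, p13, p14, p16, p17}, X ∖ U = {p15} — both open, so U is clopen.
  U = {p12, p13, p14, p15, p16, p17}, X ∖ U = ∅ — both open, so U is clopen.
Nontrivial clopen(s) exist: e.g. {p12, p13, p14, p16, p17}. So (X, τ) is disconnected.
Compute connected components by grouping points that agree on all clopens:
  component: {p15}
  component: {p12, p13, p14, p16, p17}


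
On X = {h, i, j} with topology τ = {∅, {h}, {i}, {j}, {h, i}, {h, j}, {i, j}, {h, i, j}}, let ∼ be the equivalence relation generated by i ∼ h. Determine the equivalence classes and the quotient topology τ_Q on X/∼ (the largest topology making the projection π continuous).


X/∼ = {[h=i], [j]}; |τ_Q| = 4.

Equivalence classes: [h=i], [j].
Quotient map π: X → X/∼ sends h ↦ [h=i], i ↦ [h=i], j ↦ [j].
For each subset V ⊆ X/∼, compute π^{-1}(V) ⊆ X and check whether π^{-1}(V) ∈ τ. V is open in τ_Q iff π^{-1}(V) ∈ τ.
  V = {}: π^{-1}(V) = ∅ ∈ τ ✓.
  V = {[h=i]}: π^{-1}(V) = {h, i} ∈ τ ✓.
  V = {[j]}: π^{-1}(V) = {j} ∈ τ ✓.
  V = {[h=i], [j]}: π^{-1}(V) = {h, i, j} ∈ τ ✓.
Open sets in the quotient: τ_Q = {{}, {[h=i]}, {[j]}, {[h=i], [j]}} (4 elements).


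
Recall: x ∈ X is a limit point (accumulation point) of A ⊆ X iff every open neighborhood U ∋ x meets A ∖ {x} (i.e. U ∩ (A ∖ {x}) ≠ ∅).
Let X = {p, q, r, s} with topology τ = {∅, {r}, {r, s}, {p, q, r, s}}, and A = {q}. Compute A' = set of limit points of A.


A' = {p}

For each x ∈ X, list the open sets U ∈ τ with x ∈ U, then check whether U ∩ (A ∖ {x}) ≠ ∅ for every such U.
  x = p: opens ∋ x are {p, q, r, s}; each meets A ∖ {p}, so x IS a limit point.
  x = q: open {p, q, r, s} ∋ x has {p, q, r, s} ∩ (A ∖ {q}) = ∅, so x is NOT a limit point.
  x = r: open {r} ∋ x has {r} ∩ (A ∖ {r}) = ∅, so x is NOT a limit point.
  x = s: open {r, s} ∋ x has {r, s} ∩ (A ∖ {s}) = ∅, so x is NOT a limit point.
Collecting: A' = {p}.


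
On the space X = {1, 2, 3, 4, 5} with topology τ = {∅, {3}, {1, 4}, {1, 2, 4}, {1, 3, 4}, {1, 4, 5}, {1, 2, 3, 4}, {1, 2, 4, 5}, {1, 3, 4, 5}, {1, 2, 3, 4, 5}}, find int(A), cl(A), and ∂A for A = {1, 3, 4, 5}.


int(A) = {1, 3, 4, 5}, cl(A) = {1, 2, 3, 4, 5}, ∂A = {2}.

Closed sets in (X, τ) are complements of opens:
  closed(X, τ) = {∅, {2}, {3}, {5}, {2, 3}, {2, 5}, {3, 5}, {2, 3, 5}, {1, 2, 4, 5}, {1, 2, 3, 4, 5}}.
int(A) = ⋃ {U ∈ τ : U ⊆ A}. Opens contained in A: ∅, {3}, {1, 4}, {1, 3, 4}, {1, 4, 5}, {1, 3, 4, 5}.
Taking the union of these: int(A) = {1, 3, 4, 5}.
cl(A) = ⋂ {C closed : A ⊆ C}. Closed sets containing A: {1, 2, 3, 4, 5}.
Intersecting these: cl(A) = {1, 2, 3, 4, 5}.
∂A = cl(A) ∖ int(A) = {1, 2, 3, 4, 5} ∖ {1, 3, 4, 5} = {2}.


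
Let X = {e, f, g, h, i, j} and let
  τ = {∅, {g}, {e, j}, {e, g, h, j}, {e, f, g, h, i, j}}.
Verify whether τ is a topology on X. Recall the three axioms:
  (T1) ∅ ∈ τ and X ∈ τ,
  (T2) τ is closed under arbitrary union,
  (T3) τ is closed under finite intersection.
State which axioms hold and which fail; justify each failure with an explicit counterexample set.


τ is NOT a topology on X.

Axiom (T1): ∅ ∈ τ? Yes; X ∈ τ? Yes.
Axiom (T2/T3): check pairwise unions and intersections of members of τ.
Counterexample for (T2): {g} ∪ {e, j} = {e, g, j} ∉ τ. Therefore τ is NOT a topology.


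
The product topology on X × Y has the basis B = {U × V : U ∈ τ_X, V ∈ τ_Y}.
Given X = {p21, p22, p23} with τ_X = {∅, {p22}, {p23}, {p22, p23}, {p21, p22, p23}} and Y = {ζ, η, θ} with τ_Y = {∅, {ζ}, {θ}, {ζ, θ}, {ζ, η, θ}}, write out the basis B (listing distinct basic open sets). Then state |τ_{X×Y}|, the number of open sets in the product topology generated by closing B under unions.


Basis B = {∅ × ∅, {p22} × {ζ}, {p22} × {θ}, {p23} × {ζ}, {p23} × {θ}, {p22} × {ζ, θ}, {p22, p23} × {ζ}, {p22, p23} × {θ}, {p23} × {ζ, θ}, {p21, p22, p23} × {ζ}, {p21, p22, p23} × {θ}, {p22} × {ζ, η, θ}, {p23} × {ζ, η, θ}, {p22, p23} × {ζ, θ}, {p21, p22, p23} × {ζ, θ}, {p22, p23} × {ζ, η, θ}, {p21, p22, p23} × {ζ, η, θ}}; |τ_{X×Y}| = 48.

Enumerate products U × V with U ∈ τ_X, V ∈ τ_Y (deduplicated):
  ∅ × ∅ = {} (∅)
  {p22} × {ζ} = {(p22,ζ)}
  {p22} × {θ} = {(p22,θ)}
  {p23} × {ζ} = {(p23,ζ)}
  {p23} × {θ} = {(p23,θ)}
  {p22} × {ζ, θ} = {(p22,ζ), (p22,θ)}
  {p22, p23} × {ζ} = {(p22,ζ), (p23,ζ)}
  {p22, p23} × {θ} = {(p22,θ), (p23,θ)}
  {p23} × {ζ, θ} = {(p23,ζ), (p23,θ)}
  {p21, p22, p23} × {ζ} = {(p21,ζ), (p22,ζ), (p23,ζ)}
  {p21, p22, p23} × {θ} = {(p21,θ), (p22,θ), (p23,θ)}
  {p22} × {ζ, η, θ} = {(p22,ζ), (p22,η), (p22,θ)}
  {p23} × {ζ, η, θ} = {(p23,ζ), (p23,η), (p23,θ)}
  {p22, p23} × {ζ, θ} = {(p22,ζ), (p22,θ), (p23,ζ), (p23,θ)}
  {p21, p22, p23} × {ζ, θ} = {(p21,ζ), (p21,θ), (p22,ζ), (p22,θ), (p23,ζ), (p23,θ)}
  {p22, p23} × {ζ, η, θ} = {(p22,ζ), (p22,η), (p22,θ), (p23,ζ), (p23,η), (p23,θ)}
  {p21, p22, p23} × {ζ, η, θ} = {(p21,ζ), (p21,η), (p21,θ), (p22,ζ), (p22,η), (p22,θ), (p23,ζ), (p23,η), (p23,θ)}
These 17 distinct sets form the basis B.
Close under arbitrary unions to get τ_{X×Y}; counting gives |τ_{X×Y}| = 48.


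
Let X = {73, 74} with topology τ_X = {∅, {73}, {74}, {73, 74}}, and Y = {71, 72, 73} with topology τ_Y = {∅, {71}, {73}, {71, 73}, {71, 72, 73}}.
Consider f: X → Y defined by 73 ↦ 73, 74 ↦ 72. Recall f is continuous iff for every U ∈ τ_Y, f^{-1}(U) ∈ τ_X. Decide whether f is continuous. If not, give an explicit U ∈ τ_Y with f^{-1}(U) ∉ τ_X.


f IS continuous.

Compute f^{-1}(U) for each U ∈ τ_Y:
  U = ∅: f^{-1}(U) = ∅ ∈ τ_X ✓.
  U = {71}: f^{-1}(U) = ∅ ∈ τ_X ✓.
  U = {73}: f^{-1}(U) = {73} ∈ τ_X ✓.
  U = {71, 73}: f^{-1}(U) = {73} ∈ τ_X ✓.
  U = {71, 72, 73}: f^{-1}(U) = {73, 74} ∈ τ_X ✓.
Every preimage lies in τ_X, so f IS continuous.


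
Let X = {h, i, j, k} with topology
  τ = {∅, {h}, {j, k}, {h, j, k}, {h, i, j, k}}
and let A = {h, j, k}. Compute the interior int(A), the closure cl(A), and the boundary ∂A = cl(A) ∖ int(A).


int(A) = {h, j, k}, cl(A) = {h, i, j, k}, ∂A = {i}.

Closed sets in (X, τ) are complements of opens:
  closed(X, τ) = {∅, {i}, {h, i}, {i, j, k}, {h, i, j, k}}.
int(A) = ⋃ {U ∈ τ : U ⊆ A}. Opens contained in A: ∅, {h}, {j, k}, {h, j, k}.
Taking the union of these: int(A) = {h, j, k}.
cl(A) = ⋂ {C closed : A ⊆ C}. Closed sets containing A: {h, i, j, k}.
Intersecting these: cl(A) = {h, i, j, k}.
∂A = cl(A) ∖ int(A) = {h, i, j, k} ∖ {h, j, k} = {i}.


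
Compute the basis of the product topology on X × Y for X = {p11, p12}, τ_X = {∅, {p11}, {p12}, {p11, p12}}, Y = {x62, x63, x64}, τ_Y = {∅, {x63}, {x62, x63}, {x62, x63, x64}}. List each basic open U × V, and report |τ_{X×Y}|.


Basis B = {∅ × ∅, {p11} × {x63}, {p12} × {x63}, {p11} × {x62, x63}, {p11, p12} × {x63}, {p12} × {x62, x63}, {p11} × {x62, x63, x64}, {p12} × {x62, x63, x64}, {p11, p12} × {x62, x63}, {p11, p12} × {x62, x63, x64}}; |τ_{X×Y}| = 16.

Enumerate products U × V with U ∈ τ_X, V ∈ τ_Y (deduplicated):
  ∅ × ∅ = {} (∅)
  {p11} × {x63} = {(p11,x63)}
  {p12} × {x63} = {(p12,x63)}
  {p11} × {x62, x63} = {(p11,x62), (p11,x63)}
  {p11, p12} × {x63} = {(p11,x63), (p12,x63)}
  {p12} × {x62, x63} = {(p12,x62), (p12,x63)}
  {p11} × {x62, x63, x64} = {(p11,x62), (p11,x63), (p11,x64)}
  {p12} × {x62, x63, x64} = {(p12,x62), (p12,x63), (p12,x64)}
  {p11, p12} × {x62, x63} = {(p11,x62), (p11,x63), (p12,x62), (p12,x63)}
  {p11, p12} × {x62, x63, x64} = {(p11,x62), (p11,x63), (p11,x64), (p12,x62), (p12,x63), (p12,x64)}
These 10 distinct sets form the basis B.
Close under arbitrary unions to get τ_{X×Y}; counting gives |τ_{X×Y}| = 16.
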